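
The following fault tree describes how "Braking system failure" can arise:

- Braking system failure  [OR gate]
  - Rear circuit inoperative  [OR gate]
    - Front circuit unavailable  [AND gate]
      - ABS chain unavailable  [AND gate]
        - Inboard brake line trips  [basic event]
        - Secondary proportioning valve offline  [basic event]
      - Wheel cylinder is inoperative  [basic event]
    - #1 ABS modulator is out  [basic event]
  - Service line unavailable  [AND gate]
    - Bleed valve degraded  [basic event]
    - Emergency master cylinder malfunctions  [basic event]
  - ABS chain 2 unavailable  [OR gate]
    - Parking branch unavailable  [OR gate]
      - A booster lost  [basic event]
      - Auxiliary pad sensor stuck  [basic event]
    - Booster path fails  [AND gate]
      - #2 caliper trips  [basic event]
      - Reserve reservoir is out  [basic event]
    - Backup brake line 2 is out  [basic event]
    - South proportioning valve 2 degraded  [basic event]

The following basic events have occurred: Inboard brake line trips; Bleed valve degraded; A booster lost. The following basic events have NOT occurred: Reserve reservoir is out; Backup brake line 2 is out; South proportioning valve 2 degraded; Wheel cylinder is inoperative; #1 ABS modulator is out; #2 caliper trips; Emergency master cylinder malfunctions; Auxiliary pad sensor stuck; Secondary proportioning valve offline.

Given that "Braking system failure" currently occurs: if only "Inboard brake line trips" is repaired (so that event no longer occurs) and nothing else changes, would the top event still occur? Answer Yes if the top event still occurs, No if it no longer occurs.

Yes

Counterfactual: set "Inboard brake line trips" to not occurred.
ABS chain unavailable [AND]: Inboard brake line trips=not, Secondary proportioning valve offline=not → not all inputs occur → does not occur.
Front circuit unavailable [AND]: ABS chain unavailable=not, Wheel cylinder is inoperative=not → not all inputs occur → does not occur.
Rear circuit inoperative [OR]: Front circuit unavailable=not, #1 ABS modulator is out=not → no input occurs → does not occur.
Service line unavailable [AND]: Bleed valve degraded=occurs, Emergency master cylinder malfunctions=not → not all inputs occur → does not occur.
Parking branch unavailable [OR]: A booster lost=occurs, Auxiliary pad sensor stuck=not → at least one input occurs → occurs.
Booster path fails [AND]: #2 caliper trips=not, Reserve reservoir is out=not → not all inputs occur → does not occur.
ABS chain 2 unavailable [OR]: Parking branch unavailable=occurs, Booster path fails=not, Backup brake line 2 is out=not, South proportioning valve 2 degraded=not → at least one input occurs → occurs.
Braking system failure [OR]: Rear circuit inoperative=not, Service line unavailable=not, ABS chain 2 unavailable=occurs → at least one input occurs → occurs.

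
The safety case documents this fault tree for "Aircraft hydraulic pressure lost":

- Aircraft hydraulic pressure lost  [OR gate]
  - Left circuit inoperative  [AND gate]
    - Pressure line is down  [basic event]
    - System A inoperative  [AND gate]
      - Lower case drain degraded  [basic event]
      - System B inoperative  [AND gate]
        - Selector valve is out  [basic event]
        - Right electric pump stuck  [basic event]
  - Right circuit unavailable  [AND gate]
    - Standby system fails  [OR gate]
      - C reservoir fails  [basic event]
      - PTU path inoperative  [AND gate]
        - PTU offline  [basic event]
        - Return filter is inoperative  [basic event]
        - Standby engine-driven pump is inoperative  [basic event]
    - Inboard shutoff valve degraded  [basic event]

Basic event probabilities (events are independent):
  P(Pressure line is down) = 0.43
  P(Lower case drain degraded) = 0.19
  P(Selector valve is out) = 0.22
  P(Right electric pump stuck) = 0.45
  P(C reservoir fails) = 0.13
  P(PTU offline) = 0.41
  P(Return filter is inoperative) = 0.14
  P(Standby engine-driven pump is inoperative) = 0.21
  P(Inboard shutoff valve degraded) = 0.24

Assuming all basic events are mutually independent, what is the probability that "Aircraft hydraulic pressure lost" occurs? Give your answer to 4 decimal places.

P(System B inoperative) [AND] = 0.22 × 0.45 = 0.099000
P(System A inoperative) [AND] = 0.19 × 0.099000 = 0.018810
P(Left circuit inoperative) [AND] = 0.43 × 0.018810 = 0.008088
P(PTU path inoperative) [AND] = 0.41 × 0.14 × 0.21 = 0.012054
P(Standby system fails) [OR] = 1 − (1−0.13) × (1−0.012054) = 0.140487
P(Right circuit unavailable) [AND] = 0.140487 × 0.24 = 0.033717
P(Aircraft hydraulic pressure lost) [OR] = 1 − (1−0.008088) × (1−0.033717) = 0.041532
Rounded to 4 decimal places: P(Aircraft hydraulic pressure lost) ≈ 0.0415.

0.0415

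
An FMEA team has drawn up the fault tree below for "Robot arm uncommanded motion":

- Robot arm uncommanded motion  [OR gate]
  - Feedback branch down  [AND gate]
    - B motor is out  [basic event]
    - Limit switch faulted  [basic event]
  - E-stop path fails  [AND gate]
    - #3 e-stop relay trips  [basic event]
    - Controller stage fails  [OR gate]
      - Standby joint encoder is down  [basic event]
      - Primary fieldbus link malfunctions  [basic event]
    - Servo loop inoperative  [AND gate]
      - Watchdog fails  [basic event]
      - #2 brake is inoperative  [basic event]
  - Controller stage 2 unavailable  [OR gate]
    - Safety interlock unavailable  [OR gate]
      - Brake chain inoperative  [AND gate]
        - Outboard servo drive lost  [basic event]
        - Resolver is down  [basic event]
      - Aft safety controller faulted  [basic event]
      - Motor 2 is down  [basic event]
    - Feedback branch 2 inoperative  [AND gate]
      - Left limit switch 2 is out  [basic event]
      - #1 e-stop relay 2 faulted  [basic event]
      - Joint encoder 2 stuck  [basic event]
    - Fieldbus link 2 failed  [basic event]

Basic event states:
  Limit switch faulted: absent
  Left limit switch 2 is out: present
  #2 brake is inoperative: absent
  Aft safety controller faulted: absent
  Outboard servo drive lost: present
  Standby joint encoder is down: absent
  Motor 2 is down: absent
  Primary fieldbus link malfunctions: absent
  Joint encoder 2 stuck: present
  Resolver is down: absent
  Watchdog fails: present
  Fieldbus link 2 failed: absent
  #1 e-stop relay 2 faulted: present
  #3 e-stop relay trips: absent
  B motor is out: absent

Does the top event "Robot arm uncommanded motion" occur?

Feedback branch down [AND]: B motor is out=not, Limit switch faulted=not → not all inputs occur → does not occur.
Controller stage fails [OR]: Standby joint encoder is down=not, Primary fieldbus link malfunctions=not → no input occurs → does not occur.
Servo loop inoperative [AND]: Watchdog fails=occurs, #2 brake is inoperative=not → not all inputs occur → does not occur.
E-stop path fails [AND]: #3 e-stop relay trips=not, Controller stage fails=not, Servo loop inoperative=not → not all inputs occur → does not occur.
Brake chain inoperative [AND]: Outboard servo drive lost=occurs, Resolver is down=not → not all inputs occur → does not occur.
Safety interlock unavailable [OR]: Brake chain inoperative=not, Aft safety controller faulted=not, Motor 2 is down=not → no input occurs → does not occur.
Feedback branch 2 inoperative [AND]: Left limit switch 2 is out=occurs, #1 e-stop relay 2 faulted=occurs, Joint encoder 2 stuck=occurs → all inputs occur → occurs.
Controller stage 2 unavailable [OR]: Safety interlock unavailable=not, Feedback branch 2 inoperative=occurs, Fieldbus link 2 failed=not → at least one input occurs → occurs.
Robot arm uncommanded motion [OR]: Feedback branch down=not, E-stop path fails=not, Controller stage 2 unavailable=occurs → at least one input occurs → occurs.

Yes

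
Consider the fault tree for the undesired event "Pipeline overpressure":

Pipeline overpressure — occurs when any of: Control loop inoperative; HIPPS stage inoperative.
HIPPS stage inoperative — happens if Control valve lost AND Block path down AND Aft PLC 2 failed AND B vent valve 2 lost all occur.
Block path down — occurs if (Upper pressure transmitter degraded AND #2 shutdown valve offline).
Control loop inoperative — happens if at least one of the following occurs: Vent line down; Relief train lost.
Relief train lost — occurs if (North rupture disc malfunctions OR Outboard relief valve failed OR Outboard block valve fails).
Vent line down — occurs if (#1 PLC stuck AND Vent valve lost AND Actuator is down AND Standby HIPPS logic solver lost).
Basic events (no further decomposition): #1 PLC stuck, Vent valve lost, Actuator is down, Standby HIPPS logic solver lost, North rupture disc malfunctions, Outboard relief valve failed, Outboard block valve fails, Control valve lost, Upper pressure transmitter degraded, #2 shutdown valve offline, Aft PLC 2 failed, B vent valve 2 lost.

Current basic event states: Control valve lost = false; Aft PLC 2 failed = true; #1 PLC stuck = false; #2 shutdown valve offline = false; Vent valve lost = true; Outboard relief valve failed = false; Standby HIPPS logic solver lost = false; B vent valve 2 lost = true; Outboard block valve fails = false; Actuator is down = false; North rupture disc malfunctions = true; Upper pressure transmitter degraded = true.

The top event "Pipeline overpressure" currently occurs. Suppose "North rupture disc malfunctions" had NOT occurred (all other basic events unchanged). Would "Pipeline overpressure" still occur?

No

Counterfactual: set "North rupture disc malfunctions" to not occurred.
Vent line down [AND]: #1 PLC stuck=not, Vent valve lost=occurs, Actuator is down=not, Standby HIPPS logic solver lost=not → not all inputs occur → does not occur.
Relief train lost [OR]: North rupture disc malfunctions=not, Outboard relief valve failed=not, Outboard block valve fails=not → no input occurs → does not occur.
Control loop inoperative [OR]: Vent line down=not, Relief train lost=not → no input occurs → does not occur.
Block path down [AND]: Upper pressure transmitter degraded=occurs, #2 shutdown valve offline=not → not all inputs occur → does not occur.
HIPPS stage inoperative [AND]: Control valve lost=not, Block path down=not, Aft PLC 2 failed=occurs, B vent valve 2 lost=occurs → not all inputs occur → does not occur.
Pipeline overpressure [OR]: Control loop inoperative=not, HIPPS stage inoperative=not → no input occurs → does not occur.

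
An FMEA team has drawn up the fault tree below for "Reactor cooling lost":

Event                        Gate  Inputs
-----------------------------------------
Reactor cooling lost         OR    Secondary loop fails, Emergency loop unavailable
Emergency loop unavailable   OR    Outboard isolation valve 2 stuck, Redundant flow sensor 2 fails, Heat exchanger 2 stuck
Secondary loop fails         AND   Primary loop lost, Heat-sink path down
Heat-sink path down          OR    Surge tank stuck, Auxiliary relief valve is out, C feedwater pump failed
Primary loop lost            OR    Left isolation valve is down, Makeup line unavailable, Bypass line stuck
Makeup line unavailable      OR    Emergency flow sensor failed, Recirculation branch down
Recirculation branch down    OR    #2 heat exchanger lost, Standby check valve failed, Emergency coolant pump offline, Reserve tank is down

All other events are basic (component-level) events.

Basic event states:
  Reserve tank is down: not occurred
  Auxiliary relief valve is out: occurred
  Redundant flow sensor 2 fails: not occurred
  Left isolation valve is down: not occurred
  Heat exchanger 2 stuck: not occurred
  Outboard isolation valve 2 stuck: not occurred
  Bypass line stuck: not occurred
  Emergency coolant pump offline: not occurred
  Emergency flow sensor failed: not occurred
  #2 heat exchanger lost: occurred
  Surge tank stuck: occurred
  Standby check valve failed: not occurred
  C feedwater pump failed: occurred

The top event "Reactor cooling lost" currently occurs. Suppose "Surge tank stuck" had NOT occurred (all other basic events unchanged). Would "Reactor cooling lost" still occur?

Counterfactual: set "Surge tank stuck" to not occurred.
Recirculation branch down [OR]: #2 heat exchanger lost=occurs, Standby check valve failed=not, Emergency coolant pump offline=not, Reserve tank is down=not → at least one input occurs → occurs.
Makeup line unavailable [OR]: Emergency flow sensor failed=not, Recirculation branch down=occurs → at least one input occurs → occurs.
Primary loop lost [OR]: Left isolation valve is down=not, Makeup line unavailable=occurs, Bypass line stuck=not → at least one input occurs → occurs.
Heat-sink path down [OR]: Surge tank stuck=not, Auxiliary relief valve is out=occurs, C feedwater pump failed=occurs → at least one input occurs → occurs.
Secondary loop fails [AND]: Primary loop lost=occurs, Heat-sink path down=occurs → all inputs occur → occurs.
Emergency loop unavailable [OR]: Outboard isolation valve 2 stuck=not, Redundant flow sensor 2 fails=not, Heat exchanger 2 stuck=not → no input occurs → does not occur.
Reactor cooling lost [OR]: Secondary loop fails=occurs, Emergency loop unavailable=not → at least one input occurs → occurs.

Yes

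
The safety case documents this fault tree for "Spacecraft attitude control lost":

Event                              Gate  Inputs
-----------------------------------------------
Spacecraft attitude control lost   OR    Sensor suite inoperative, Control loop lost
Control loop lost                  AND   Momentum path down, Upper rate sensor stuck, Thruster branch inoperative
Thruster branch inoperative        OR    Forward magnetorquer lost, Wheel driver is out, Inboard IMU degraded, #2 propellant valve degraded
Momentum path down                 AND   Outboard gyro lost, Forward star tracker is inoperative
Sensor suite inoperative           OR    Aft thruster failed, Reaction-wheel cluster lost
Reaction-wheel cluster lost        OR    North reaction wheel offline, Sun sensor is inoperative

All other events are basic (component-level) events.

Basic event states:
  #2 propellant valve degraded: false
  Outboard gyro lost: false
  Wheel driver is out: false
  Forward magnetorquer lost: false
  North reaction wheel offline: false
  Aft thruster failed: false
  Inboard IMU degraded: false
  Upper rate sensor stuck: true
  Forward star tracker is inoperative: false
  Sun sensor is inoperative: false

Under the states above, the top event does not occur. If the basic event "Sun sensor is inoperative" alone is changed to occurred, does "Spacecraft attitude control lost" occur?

Yes

Counterfactual: set "Sun sensor is inoperative" to occurred.
Reaction-wheel cluster lost [OR]: North reaction wheel offline=not, Sun sensor is inoperative=occurs → at least one input occurs → occurs.
Sensor suite inoperative [OR]: Aft thruster failed=not, Reaction-wheel cluster lost=occurs → at least one input occurs → occurs.
Momentum path down [AND]: Outboard gyro lost=not, Forward star tracker is inoperative=not → not all inputs occur → does not occur.
Thruster branch inoperative [OR]: Forward magnetorquer lost=not, Wheel driver is out=not, Inboard IMU degraded=not, #2 propellant valve degraded=not → no input occurs → does not occur.
Control loop lost [AND]: Momentum path down=not, Upper rate sensor stuck=occurs, Thruster branch inoperative=not → not all inputs occur → does not occur.
Spacecraft attitude control lost [OR]: Sensor suite inoperative=occurs, Control loop lost=not → at least one input occurs → occurs.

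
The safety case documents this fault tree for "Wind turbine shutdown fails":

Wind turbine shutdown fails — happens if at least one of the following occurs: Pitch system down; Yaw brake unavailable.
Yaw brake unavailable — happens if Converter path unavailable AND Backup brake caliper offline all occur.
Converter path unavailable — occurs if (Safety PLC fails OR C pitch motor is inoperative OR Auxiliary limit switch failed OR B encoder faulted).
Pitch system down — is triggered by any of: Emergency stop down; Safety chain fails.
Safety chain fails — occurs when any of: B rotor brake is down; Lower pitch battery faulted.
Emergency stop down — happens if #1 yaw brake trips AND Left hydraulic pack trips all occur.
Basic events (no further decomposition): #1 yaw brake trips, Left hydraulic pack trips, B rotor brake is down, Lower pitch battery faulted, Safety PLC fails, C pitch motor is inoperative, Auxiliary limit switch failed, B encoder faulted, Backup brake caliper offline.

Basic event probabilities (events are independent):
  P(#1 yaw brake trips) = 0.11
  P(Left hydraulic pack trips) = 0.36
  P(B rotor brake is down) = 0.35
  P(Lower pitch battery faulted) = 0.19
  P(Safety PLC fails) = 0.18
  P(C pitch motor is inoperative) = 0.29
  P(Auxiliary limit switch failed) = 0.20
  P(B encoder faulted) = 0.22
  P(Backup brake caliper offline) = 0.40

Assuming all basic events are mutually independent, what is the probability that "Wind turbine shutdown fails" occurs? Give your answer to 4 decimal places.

0.6231

P(Emergency stop down) [AND] = 0.11 × 0.36 = 0.039600
P(Safety chain fails) [OR] = 1 − (1−0.35) × (1−0.19) = 0.473500
P(Pitch system down) [OR] = 1 − (1−0.039600) × (1−0.473500) = 0.494349
P(Converter path unavailable) [OR] = 1 − (1−0.18) × (1−0.29) × (1−0.20) × (1−0.22) = 0.636707
P(Yaw brake unavailable) [AND] = 0.636707 × 0.40 = 0.254683
P(Wind turbine shutdown fails) [OR] = 1 − (1−0.494349) × (1−0.254683) = 0.623130
Rounded to 4 decimal places: P(Wind turbine shutdown fails) ≈ 0.6231.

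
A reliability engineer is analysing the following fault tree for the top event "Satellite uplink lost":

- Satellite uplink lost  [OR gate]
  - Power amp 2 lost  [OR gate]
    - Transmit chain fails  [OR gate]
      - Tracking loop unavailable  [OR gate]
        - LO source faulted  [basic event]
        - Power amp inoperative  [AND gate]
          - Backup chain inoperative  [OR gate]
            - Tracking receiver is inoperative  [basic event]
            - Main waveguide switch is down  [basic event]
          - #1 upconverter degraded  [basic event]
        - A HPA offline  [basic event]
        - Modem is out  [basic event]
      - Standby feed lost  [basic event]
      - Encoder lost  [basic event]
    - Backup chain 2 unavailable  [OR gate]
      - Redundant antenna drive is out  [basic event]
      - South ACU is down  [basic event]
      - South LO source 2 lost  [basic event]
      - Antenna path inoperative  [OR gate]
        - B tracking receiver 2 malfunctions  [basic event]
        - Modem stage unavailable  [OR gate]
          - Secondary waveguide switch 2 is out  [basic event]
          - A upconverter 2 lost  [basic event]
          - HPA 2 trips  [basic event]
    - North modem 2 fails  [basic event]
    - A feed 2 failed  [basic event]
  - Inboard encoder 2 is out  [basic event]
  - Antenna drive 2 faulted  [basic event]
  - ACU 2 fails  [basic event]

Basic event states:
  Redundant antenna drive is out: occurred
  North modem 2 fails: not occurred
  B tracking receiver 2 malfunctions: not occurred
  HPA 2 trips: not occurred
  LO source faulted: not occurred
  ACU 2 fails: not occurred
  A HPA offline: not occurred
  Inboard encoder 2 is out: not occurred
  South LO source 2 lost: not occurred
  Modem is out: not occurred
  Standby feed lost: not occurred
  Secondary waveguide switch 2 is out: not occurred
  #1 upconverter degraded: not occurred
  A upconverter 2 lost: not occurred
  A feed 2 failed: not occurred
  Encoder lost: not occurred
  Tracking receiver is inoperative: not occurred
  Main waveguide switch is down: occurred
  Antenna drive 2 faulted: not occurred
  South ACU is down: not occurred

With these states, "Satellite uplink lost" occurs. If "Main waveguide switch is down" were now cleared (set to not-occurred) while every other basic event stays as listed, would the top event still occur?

Yes

Counterfactual: set "Main waveguide switch is down" to not occurred.
Backup chain inoperative [OR]: Tracking receiver is inoperative=not, Main waveguide switch is down=not → no input occurs → does not occur.
Power amp inoperative [AND]: Backup chain inoperative=not, #1 upconverter degraded=not → not all inputs occur → does not occur.
Tracking loop unavailable [OR]: LO source faulted=not, Power amp inoperative=not, A HPA offline=not, Modem is out=not → no input occurs → does not occur.
Transmit chain fails [OR]: Tracking loop unavailable=not, Standby feed lost=not, Encoder lost=not → no input occurs → does not occur.
Modem stage unavailable [OR]: Secondary waveguide switch 2 is out=not, A upconverter 2 lost=not, HPA 2 trips=not → no input occurs → does not occur.
Antenna path inoperative [OR]: B tracking receiver 2 malfunctions=not, Modem stage unavailable=not → no input occurs → does not occur.
Backup chain 2 unavailable [OR]: Redundant antenna drive is out=occurs, South ACU is down=not, South LO source 2 lost=not, Antenna path inoperative=not → at least one input occurs → occurs.
Power amp 2 lost [OR]: Transmit chain fails=not, Backup chain 2 unavailable=occurs, North modem 2 fails=not, A feed 2 failed=not → at least one input occurs → occurs.
Satellite uplink lost [OR]: Power amp 2 lost=occurs, Inboard encoder 2 is out=not, Antenna drive 2 faulted=not, ACU 2 fails=not → at least one input occurs → occurs.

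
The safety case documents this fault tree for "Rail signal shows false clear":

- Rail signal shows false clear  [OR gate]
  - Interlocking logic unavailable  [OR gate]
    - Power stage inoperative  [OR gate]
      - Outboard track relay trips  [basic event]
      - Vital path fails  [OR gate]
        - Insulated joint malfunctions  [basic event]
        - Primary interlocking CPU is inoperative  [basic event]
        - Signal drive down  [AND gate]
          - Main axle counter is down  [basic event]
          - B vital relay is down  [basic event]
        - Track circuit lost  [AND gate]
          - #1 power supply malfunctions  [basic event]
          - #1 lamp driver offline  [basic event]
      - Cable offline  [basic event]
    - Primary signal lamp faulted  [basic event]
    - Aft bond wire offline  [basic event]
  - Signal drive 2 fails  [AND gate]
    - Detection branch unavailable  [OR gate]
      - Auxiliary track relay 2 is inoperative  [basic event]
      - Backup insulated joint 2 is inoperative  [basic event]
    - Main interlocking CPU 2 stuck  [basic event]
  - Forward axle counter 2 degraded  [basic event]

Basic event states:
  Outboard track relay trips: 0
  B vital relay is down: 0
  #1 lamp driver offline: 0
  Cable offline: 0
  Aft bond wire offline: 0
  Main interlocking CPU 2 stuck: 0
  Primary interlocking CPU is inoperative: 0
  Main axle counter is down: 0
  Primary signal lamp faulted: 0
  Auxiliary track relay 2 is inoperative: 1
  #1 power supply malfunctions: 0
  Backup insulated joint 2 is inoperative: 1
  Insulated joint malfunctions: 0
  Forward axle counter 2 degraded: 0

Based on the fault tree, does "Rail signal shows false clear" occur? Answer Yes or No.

No

Signal drive down [AND]: Main axle counter is down=not, B vital relay is down=not → not all inputs occur → does not occur.
Track circuit lost [AND]: #1 power supply malfunctions=not, #1 lamp driver offline=not → not all inputs occur → does not occur.
Vital path fails [OR]: Insulated joint malfunctions=not, Primary interlocking CPU is inoperative=not, Signal drive down=not, Track circuit lost=not → no input occurs → does not occur.
Power stage inoperative [OR]: Outboard track relay trips=not, Vital path fails=not, Cable offline=not → no input occurs → does not occur.
Interlocking logic unavailable [OR]: Power stage inoperative=not, Primary signal lamp faulted=not, Aft bond wire offline=not → no input occurs → does not occur.
Detection branch unavailable [OR]: Auxiliary track relay 2 is inoperative=occurs, Backup insulated joint 2 is inoperative=occurs → at least one input occurs → occurs.
Signal drive 2 fails [AND]: Detection branch unavailable=occurs, Main interlocking CPU 2 stuck=not → not all inputs occur → does not occur.
Rail signal shows false clear [OR]: Interlocking logic unavailable=not, Signal drive 2 fails=not, Forward axle counter 2 degraded=not → no input occurs → does not occur.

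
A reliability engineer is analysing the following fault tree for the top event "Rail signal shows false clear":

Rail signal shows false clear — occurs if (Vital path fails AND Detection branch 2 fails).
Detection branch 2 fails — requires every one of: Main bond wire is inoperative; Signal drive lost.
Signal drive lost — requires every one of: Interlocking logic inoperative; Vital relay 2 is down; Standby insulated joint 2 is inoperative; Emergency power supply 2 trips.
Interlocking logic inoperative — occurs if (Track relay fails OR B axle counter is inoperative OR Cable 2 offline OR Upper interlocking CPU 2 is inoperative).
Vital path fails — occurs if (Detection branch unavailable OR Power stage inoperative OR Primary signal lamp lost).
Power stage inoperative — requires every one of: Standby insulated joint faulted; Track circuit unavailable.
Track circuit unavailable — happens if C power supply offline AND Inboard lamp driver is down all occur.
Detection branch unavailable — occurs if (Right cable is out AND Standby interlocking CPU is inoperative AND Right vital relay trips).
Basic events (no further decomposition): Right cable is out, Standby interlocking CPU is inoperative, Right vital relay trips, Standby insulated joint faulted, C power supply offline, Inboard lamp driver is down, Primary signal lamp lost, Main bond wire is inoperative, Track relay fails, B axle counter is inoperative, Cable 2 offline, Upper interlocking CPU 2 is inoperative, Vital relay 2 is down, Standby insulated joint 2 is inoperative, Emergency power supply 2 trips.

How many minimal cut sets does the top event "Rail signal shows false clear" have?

Detection branch unavailable [AND]: one cut set from each child combined → 1 × 1 × 1 = 1 cut set(s).
Track circuit unavailable [AND]: one cut set from each child combined → 1 × 1 = 1 cut set(s).
Power stage inoperative [AND]: one cut set from each child combined → 1 × 1 = 1 cut set(s).
Vital path fails [OR]: union of children's cut sets → 3 cut set(s).
Interlocking logic inoperative [OR]: union of children's cut sets → 4 cut set(s).
Signal drive lost [AND]: one cut set from each child combined → 4 × 1 × 1 × 1 = 4 cut set(s).
Detection branch 2 fails [AND]: one cut set from each child combined → 1 × 4 = 4 cut set(s).
Rail signal shows false clear [AND]: one cut set from each child combined → 3 × 4 = 12 cut set(s).

12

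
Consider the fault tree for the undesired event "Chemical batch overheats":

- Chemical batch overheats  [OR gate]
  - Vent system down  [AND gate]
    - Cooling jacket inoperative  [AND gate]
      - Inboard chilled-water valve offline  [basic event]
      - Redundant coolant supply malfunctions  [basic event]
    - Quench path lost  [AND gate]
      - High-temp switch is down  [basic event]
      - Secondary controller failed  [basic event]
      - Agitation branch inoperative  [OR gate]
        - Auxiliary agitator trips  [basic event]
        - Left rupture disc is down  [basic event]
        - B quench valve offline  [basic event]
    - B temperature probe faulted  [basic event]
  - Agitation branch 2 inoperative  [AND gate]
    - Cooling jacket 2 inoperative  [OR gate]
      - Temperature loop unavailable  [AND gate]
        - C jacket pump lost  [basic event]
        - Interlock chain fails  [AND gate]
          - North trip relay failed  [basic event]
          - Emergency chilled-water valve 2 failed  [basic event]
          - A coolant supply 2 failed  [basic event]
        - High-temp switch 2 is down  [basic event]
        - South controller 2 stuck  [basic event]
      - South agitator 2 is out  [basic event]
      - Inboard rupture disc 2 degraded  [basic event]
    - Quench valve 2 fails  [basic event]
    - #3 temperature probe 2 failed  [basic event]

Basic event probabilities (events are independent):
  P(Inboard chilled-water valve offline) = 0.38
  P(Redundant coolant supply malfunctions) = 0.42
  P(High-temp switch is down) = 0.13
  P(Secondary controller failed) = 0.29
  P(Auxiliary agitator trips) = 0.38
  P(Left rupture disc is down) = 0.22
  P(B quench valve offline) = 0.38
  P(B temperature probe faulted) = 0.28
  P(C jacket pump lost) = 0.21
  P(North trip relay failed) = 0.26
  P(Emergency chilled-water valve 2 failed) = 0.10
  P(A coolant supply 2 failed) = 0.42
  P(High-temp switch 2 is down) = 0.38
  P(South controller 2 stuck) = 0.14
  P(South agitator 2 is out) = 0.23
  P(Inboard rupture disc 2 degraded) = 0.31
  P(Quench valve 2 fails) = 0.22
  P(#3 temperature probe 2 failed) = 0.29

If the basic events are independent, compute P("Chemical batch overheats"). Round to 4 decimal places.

0.0311

P(Cooling jacket inoperative) [AND] = 0.38 × 0.42 = 0.159600
P(Agitation branch inoperative) [OR] = 1 − (1−0.38) × (1−0.22) × (1−0.38) = 0.700168
P(Quench path lost) [AND] = 0.13 × 0.29 × 0.700168 = 0.026396
P(Vent system down) [AND] = 0.159600 × 0.026396 × 0.28 = 0.001180
P(Interlock chain fails) [AND] = 0.26 × 0.10 × 0.42 = 0.010920
P(Temperature loop unavailable) [AND] = 0.21 × 0.010920 × 0.38 × 0.14 = 0.000122
P(Cooling jacket 2 inoperative) [OR] = 1 − (1−0.000122) × (1−0.23) × (1−0.31) = 0.468765
P(Agitation branch 2 inoperative) [AND] = 0.468765 × 0.22 × 0.29 = 0.029907
P(Chemical batch overheats) [OR] = 1 − (1−0.001180) × (1−0.029907) = 0.031052
Rounded to 4 decimal places: P(Chemical batch overheats) ≈ 0.0311.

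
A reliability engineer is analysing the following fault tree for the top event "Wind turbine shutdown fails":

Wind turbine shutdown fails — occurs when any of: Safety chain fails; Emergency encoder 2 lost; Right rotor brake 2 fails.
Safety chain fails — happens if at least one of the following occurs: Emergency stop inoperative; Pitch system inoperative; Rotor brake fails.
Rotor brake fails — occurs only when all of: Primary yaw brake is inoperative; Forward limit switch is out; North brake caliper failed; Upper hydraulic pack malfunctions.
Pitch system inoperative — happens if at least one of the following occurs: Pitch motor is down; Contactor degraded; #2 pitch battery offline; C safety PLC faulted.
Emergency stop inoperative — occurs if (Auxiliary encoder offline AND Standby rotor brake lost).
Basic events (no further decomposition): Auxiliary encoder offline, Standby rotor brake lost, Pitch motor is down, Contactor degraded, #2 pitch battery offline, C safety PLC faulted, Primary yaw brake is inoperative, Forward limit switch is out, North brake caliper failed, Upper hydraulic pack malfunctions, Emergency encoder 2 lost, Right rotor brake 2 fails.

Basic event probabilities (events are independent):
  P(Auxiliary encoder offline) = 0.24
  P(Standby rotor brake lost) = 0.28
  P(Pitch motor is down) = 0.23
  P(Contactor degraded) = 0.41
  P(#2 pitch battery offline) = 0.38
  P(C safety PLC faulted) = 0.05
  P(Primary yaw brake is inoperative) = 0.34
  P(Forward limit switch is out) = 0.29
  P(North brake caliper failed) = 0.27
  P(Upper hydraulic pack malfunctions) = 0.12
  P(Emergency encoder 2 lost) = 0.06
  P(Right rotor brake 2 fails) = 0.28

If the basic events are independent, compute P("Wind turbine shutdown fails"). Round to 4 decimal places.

P(Emergency stop inoperative) [AND] = 0.24 × 0.28 = 0.067200
P(Pitch system inoperative) [OR] = 1 − (1−0.23) × (1−0.41) × (1−0.38) × (1−0.05) = 0.732417
P(Rotor brake fails) [AND] = 0.34 × 0.29 × 0.27 × 0.12 = 0.003195
P(Safety chain fails) [OR] = 1 − (1−0.067200) × (1−0.732417) × (1−0.003195) = 0.751196
P(Wind turbine shutdown fails) [OR] = 1 − (1−0.751196) × (1−0.06) × (1−0.28) = 0.831609
Rounded to 4 decimal places: P(Wind turbine shutdown fails) ≈ 0.8316.

0.8316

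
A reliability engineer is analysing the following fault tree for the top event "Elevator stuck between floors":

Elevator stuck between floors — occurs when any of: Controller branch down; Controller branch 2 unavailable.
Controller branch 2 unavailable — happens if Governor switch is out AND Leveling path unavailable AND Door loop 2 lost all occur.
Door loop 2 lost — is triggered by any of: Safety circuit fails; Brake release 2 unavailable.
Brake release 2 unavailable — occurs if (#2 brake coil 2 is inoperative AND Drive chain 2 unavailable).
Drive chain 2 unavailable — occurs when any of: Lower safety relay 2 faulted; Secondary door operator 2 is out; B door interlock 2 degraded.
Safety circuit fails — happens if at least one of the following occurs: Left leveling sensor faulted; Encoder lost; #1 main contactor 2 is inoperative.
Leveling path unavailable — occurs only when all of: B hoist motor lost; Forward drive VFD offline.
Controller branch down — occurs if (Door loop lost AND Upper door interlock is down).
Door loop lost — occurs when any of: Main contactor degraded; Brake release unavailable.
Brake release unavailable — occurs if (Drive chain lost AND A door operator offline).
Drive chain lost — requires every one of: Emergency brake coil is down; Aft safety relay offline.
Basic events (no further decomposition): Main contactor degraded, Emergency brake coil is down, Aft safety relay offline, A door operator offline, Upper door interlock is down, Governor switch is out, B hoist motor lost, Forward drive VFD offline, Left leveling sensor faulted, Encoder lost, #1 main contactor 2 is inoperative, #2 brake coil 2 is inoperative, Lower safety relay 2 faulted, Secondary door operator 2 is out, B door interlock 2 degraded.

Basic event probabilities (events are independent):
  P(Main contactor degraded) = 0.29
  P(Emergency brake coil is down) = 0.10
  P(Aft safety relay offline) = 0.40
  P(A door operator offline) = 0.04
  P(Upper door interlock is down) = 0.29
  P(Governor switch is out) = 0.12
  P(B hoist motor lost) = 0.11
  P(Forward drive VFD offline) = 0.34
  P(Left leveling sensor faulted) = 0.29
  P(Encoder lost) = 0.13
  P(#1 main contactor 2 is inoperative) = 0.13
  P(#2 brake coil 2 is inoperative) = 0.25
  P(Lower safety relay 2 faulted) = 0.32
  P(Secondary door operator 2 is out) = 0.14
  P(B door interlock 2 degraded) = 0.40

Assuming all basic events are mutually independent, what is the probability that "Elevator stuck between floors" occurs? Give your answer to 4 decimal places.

P(Drive chain lost) [AND] = 0.10 × 0.40 = 0.040000
P(Brake release unavailable) [AND] = 0.040000 × 0.04 = 0.001600
P(Door loop lost) [OR] = 1 − (1−0.29) × (1−0.001600) = 0.291136
P(Controller branch down) [AND] = 0.291136 × 0.29 = 0.084429
P(Leveling path unavailable) [AND] = 0.11 × 0.34 = 0.037400
P(Safety circuit fails) [OR] = 1 − (1−0.29) × (1−0.13) × (1−0.13) = 0.462601
P(Drive chain 2 unavailable) [OR] = 1 − (1−0.32) × (1−0.14) × (1−0.40) = 0.649120
P(Brake release 2 unavailable) [AND] = 0.25 × 0.649120 = 0.162280
P(Door loop 2 lost) [OR] = 1 − (1−0.462601) × (1−0.162280) = 0.549810
P(Controller branch 2 unavailable) [AND] = 0.12 × 0.037400 × 0.549810 = 0.002468
P(Elevator stuck between floors) [OR] = 1 − (1−0.084429) × (1−0.002468) = 0.086689
Rounded to 4 decimal places: P(Elevator stuck between floors) ≈ 0.0867.

0.0867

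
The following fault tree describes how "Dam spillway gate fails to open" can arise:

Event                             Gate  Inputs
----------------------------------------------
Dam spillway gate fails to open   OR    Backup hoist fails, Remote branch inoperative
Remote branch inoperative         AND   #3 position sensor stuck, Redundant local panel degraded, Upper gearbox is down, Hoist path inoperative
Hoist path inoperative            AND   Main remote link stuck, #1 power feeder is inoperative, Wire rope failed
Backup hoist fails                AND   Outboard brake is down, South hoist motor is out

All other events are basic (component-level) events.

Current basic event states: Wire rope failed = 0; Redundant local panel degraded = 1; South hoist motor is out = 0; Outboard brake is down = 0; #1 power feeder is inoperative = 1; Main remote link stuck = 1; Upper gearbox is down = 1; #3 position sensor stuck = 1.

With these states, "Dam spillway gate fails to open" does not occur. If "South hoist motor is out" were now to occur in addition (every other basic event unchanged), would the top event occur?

No

Counterfactual: set "South hoist motor is out" to occurred.
Backup hoist fails [AND]: Outboard brake is down=not, South hoist motor is out=occurs → not all inputs occur → does not occur.
Hoist path inoperative [AND]: Main remote link stuck=occurs, #1 power feeder is inoperative=occurs, Wire rope failed=not → not all inputs occur → does not occur.
Remote branch inoperative [AND]: #3 position sensor stuck=occurs, Redundant local panel degraded=occurs, Upper gearbox is down=occurs, Hoist path inoperative=not → not all inputs occur → does not occur.
Dam spillway gate fails to open [OR]: Backup hoist fails=not, Remote branch inoperative=not → no input occurs → does not occur.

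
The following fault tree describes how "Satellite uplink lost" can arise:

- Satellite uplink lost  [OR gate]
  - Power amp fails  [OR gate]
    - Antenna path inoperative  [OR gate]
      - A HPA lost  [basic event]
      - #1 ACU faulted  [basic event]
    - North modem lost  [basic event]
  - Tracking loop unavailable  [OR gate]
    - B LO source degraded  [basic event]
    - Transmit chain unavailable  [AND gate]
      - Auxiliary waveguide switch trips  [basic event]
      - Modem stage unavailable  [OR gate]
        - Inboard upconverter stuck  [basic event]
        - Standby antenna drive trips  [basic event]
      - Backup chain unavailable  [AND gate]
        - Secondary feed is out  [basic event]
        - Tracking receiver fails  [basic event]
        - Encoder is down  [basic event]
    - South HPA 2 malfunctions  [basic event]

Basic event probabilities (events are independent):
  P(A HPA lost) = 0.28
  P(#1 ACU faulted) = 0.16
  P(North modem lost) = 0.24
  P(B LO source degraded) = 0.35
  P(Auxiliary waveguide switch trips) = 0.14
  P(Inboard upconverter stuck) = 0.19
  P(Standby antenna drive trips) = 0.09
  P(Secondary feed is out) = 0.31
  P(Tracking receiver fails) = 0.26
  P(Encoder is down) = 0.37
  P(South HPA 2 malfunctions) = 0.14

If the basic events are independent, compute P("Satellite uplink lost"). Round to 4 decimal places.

0.7433

P(Antenna path inoperative) [OR] = 1 − (1−0.28) × (1−0.16) = 0.395200
P(Power amp fails) [OR] = 1 − (1−0.395200) × (1−0.24) = 0.540352
P(Modem stage unavailable) [OR] = 1 − (1−0.19) × (1−0.09) = 0.262900
P(Backup chain unavailable) [AND] = 0.31 × 0.26 × 0.37 = 0.029822
P(Transmit chain unavailable) [AND] = 0.14 × 0.262900 × 0.029822 = 0.001098
P(Tracking loop unavailable) [OR] = 1 − (1−0.35) × (1−0.001098) × (1−0.14) = 0.441614
P(Satellite uplink lost) [OR] = 1 − (1−0.540352) × (1−0.441614) = 0.743339
Rounded to 4 decimal places: P(Satellite uplink lost) ≈ 0.7433.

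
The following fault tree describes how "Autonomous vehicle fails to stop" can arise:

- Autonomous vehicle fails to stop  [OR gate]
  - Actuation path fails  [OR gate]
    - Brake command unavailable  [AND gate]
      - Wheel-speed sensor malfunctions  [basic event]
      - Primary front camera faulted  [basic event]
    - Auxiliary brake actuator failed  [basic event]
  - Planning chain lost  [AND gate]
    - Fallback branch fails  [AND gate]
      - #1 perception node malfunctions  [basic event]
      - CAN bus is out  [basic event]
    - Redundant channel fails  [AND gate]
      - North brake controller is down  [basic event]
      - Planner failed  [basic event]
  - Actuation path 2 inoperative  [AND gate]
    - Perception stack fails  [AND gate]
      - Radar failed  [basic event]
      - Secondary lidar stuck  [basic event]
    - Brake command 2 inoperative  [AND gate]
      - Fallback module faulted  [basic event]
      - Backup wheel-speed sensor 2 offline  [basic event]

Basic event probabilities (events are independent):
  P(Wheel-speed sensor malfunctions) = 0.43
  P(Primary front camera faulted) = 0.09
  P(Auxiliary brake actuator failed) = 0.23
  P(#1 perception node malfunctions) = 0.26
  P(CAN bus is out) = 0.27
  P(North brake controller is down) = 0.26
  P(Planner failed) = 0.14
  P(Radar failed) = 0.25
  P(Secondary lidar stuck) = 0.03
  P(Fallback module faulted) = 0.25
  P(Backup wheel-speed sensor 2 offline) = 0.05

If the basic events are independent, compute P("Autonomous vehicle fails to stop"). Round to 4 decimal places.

P(Brake command unavailable) [AND] = 0.43 × 0.09 = 0.038700
P(Actuation path fails) [OR] = 1 − (1−0.038700) × (1−0.23) = 0.259799
P(Fallback branch fails) [AND] = 0.26 × 0.27 = 0.070200
P(Redundant channel fails) [AND] = 0.26 × 0.14 = 0.036400
P(Planning chain lost) [AND] = 0.070200 × 0.036400 = 0.002555
P(Perception stack fails) [AND] = 0.25 × 0.03 = 0.007500
P(Brake command 2 inoperative) [AND] = 0.25 × 0.05 = 0.012500
P(Actuation path 2 inoperative) [AND] = 0.007500 × 0.012500 = 0.000094
P(Autonomous vehicle fails to stop) [OR] = 1 − (1−0.259799) × (1−0.002555) × (1−0.000094) = 0.261760
Rounded to 4 decimal places: P(Autonomous vehicle fails to stop) ≈ 0.2618.

0.2618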